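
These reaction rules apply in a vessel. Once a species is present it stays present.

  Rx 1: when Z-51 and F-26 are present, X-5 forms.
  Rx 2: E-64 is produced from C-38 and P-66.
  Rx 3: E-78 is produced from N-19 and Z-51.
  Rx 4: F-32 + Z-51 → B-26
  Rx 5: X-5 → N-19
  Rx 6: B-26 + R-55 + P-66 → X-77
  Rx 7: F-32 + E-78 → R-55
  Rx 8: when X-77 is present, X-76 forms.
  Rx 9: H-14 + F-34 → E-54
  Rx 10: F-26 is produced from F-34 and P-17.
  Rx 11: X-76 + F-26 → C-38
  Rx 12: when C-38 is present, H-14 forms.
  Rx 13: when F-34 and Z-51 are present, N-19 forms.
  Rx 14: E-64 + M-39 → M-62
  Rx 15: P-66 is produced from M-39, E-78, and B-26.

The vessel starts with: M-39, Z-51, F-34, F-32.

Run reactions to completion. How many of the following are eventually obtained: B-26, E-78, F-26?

2

F-34 and Z-51 present → N-19 forms (Rx 13).
F-32 and Z-51 present → B-26 forms (Rx 4).
N-19 and Z-51 present → E-78 forms (Rx 3).
B-26: reached.
E-78: reached.
F-26 would need F-34 and P-17 (Rx 10), but P-17 never forms.
Reached: B-26 and E-78 — 2 of the 3.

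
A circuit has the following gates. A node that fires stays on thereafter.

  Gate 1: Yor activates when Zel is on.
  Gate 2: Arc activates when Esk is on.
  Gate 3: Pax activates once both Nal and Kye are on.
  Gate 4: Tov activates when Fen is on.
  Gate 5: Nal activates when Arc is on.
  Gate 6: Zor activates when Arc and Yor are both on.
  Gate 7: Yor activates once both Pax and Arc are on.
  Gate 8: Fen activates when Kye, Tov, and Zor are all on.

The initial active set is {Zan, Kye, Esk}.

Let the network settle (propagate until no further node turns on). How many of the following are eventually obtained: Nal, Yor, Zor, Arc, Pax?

5

Esk is on, so Arc activates (Gate 2).
Arc is on, so Nal activates (Gate 5).
Gate 3: Nal and Kye on → Pax on.
Gate 7: Pax and Arc on → Yor on.
Gate 6: Arc and Yor on → Zor on.
Nal: reached.
Yor: reached.
Zor: reached.
Arc: reached.
Pax: reached.
All 5 are reached.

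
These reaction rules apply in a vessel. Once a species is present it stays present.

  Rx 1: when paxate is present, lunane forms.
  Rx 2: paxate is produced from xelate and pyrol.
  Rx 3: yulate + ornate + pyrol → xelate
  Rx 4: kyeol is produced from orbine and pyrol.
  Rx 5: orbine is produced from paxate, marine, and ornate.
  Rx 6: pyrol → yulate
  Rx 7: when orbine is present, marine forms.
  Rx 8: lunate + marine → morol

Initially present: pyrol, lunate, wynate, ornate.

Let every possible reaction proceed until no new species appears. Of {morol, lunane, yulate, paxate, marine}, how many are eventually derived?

3

pyrol present → yulate forms (Rx 6).
yulate, ornate, and pyrol present → xelate forms (Rx 3).
xelate and pyrol present → paxate forms (Rx 2).
paxate present → lunane forms (Rx 1).
morol would need lunate and marine (Rx 8), but marine never forms.
lunane: reached.
yulate: reached.
paxate: reached.
marine would need orbine (Rx 7), but orbine never forms.
Reached: lunane, yulate, and paxate — 3 of the 5.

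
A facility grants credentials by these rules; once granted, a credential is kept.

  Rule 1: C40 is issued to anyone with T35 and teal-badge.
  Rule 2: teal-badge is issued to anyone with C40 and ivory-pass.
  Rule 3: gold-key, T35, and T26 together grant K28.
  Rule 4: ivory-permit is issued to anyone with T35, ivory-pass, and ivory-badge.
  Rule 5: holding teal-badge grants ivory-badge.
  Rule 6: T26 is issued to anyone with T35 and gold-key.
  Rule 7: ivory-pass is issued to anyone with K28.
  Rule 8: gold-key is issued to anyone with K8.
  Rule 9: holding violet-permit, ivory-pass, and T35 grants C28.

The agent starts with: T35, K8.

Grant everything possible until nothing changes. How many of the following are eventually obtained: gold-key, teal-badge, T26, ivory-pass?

3

Holding K8 grants gold-key (Rule 8).
Holding T35 and gold-key grants T26 (Rule 6).
Holding gold-key, T35, and T26 grants K28 (Rule 3).
Holding K28 grants ivory-pass (Rule 7).
gold-key: reached.
teal-badge would need C40 and ivory-pass (Rule 2), but C40 is never granted.
T26: reached.
ivory-pass: reached.
Reached: gold-key, T26, and ivory-pass — 3 of the 4.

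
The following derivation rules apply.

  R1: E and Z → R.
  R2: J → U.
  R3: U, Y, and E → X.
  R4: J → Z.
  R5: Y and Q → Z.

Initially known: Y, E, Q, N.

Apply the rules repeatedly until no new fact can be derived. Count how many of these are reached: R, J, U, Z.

2

Y and Q hold, so Z follows (R5).
E and Z hold, so R follows (R1).
R: reached.
No rule produces J, and it is not given.
U would need J (R2), but J is never established.
Z: reached.
Reached: R and Z — 2 of the 4.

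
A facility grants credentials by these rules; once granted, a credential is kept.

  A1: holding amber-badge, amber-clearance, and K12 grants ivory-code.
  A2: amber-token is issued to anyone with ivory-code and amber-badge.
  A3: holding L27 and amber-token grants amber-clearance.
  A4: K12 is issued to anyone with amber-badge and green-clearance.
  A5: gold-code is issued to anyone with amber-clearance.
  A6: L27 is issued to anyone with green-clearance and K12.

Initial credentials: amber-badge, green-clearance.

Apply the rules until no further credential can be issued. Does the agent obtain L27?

Yes

Holding amber-badge and green-clearance grants K12 (A4).
Holding green-clearance and K12 grants L27 (A6).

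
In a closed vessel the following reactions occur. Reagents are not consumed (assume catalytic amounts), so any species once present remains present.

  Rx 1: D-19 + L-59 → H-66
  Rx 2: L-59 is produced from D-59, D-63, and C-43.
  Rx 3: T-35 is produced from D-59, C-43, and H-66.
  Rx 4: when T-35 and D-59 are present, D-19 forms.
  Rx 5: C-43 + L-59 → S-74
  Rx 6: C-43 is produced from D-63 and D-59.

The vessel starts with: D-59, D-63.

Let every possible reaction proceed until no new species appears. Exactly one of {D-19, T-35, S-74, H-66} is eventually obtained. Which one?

S-74

D-63 and D-59 present → C-43 forms (Rx 6).
D-59, D-63, and C-43 present → L-59 forms (Rx 2).
C-43 and L-59 present → S-74 forms (Rx 5).
H-66 would need D-19 and L-59 (Rx 1), but D-19 never forms. T-35 would need D-59, C-43, and H-66 (Rx 3), but H-66 never forms. D-19 would need T-35 and D-59 (Rx 4), but T-35 never forms.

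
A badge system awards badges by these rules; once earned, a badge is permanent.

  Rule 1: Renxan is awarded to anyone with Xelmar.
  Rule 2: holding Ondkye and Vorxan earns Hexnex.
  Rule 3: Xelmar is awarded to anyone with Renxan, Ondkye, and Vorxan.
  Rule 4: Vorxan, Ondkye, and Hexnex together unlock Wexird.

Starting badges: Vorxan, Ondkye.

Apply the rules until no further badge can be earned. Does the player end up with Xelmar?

No

Xelmar would need Renxan, Ondkye, and Vorxan (Rule 3), but Renxan is never earned.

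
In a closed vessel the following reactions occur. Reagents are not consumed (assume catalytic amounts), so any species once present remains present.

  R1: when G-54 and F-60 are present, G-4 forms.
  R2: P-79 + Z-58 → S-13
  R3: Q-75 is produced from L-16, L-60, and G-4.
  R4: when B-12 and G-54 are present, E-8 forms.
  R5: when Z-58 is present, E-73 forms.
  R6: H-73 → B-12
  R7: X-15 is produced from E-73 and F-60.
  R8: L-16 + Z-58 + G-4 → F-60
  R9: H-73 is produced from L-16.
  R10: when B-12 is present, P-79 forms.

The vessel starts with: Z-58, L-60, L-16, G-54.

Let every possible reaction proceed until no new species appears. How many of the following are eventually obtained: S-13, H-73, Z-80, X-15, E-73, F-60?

3

L-16 present → H-73 forms (R9).
Z-58 present → E-73 forms (R5).
H-73 present → B-12 forms (R6).
B-12 present → P-79 forms (R10).
P-79 and Z-58 present → S-13 forms (R2).
S-13: reached.
H-73: reached.
No rule produces Z-80, and it is not given.
X-15 would need E-73 and F-60 (R7), but F-60 never forms.
E-73: reached.
F-60 would need L-16, Z-58, and G-4 (R8), but G-4 never forms.
Reached: S-13, H-73, and E-73 — 3 of the 6.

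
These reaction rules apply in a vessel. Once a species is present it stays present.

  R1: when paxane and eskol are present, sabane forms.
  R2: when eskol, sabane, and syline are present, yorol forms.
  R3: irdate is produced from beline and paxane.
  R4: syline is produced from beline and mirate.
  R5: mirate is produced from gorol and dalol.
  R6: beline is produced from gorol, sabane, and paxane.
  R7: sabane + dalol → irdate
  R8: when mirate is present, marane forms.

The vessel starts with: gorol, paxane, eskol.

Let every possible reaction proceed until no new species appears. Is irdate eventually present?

paxane and eskol present → sabane forms (R1).
gorol, sabane, and paxane present → beline forms (R6).
beline and paxane present → irdate forms (R3).

Yes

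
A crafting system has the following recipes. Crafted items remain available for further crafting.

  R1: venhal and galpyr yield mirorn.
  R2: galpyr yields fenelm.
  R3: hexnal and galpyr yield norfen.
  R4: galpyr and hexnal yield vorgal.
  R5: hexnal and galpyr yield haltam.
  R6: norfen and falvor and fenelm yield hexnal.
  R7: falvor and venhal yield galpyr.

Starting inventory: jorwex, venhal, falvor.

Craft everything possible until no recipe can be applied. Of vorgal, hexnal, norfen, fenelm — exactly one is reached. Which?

fenelm

falvor and venhal → galpyr (R7).
Using R2, galpyr makes fenelm.
hexnal would need norfen, falvor, and fenelm (R6), but norfen is never obtained. norfen would need hexnal and galpyr (R3), but hexnal is never obtained. vorgal would need galpyr and hexnal (R4), but hexnal is never obtained.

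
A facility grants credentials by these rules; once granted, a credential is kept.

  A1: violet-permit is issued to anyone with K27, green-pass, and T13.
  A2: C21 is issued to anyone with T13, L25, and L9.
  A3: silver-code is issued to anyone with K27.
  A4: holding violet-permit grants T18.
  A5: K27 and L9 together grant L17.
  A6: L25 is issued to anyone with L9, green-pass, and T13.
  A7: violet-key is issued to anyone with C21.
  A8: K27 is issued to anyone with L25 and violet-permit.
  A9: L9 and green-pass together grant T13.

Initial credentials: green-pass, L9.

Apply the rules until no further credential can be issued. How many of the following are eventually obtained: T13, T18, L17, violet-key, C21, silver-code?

3

Holding L9 and green-pass grants T13 (A9).
Holding L9, green-pass, and T13 grants L25 (A6).
Holding T13, L25, and L9 grants C21 (A2).
Holding C21 grants violet-key (A7).
T13: reached.
T18 would need violet-permit (A4), but violet-permit is never granted.
L17 would need K27 and L9 (A5), but K27 is never granted.
violet-key: reached.
C21: reached.
silver-code would need K27 (A3), but K27 is never granted.
Reached: T13, violet-key, and C21 — 3 of the 6.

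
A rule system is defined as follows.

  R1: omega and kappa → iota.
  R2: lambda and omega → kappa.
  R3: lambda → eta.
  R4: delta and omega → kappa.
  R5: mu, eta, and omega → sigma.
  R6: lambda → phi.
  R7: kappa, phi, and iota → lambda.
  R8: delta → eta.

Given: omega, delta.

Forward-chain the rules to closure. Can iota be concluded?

Yes

delta and omega hold, so kappa follows (R4).
From omega and kappa, R1 gives iota.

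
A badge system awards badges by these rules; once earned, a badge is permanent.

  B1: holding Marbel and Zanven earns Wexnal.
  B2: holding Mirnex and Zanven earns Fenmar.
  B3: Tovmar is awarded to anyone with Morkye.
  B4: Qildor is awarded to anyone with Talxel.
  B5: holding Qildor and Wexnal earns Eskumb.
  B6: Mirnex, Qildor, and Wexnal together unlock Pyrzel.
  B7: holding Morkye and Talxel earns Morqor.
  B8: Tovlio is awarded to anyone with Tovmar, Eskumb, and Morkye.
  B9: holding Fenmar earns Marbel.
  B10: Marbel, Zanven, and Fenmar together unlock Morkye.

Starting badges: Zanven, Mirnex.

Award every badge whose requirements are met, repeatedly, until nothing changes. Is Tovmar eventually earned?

Yes

With Mirnex and Zanven, Fenmar is earned (B2).
With Fenmar, Marbel is earned (B9).
With Marbel, Zanven, and Fenmar, Morkye is earned (B10).
With Morkye, Tovmar is earned (B3).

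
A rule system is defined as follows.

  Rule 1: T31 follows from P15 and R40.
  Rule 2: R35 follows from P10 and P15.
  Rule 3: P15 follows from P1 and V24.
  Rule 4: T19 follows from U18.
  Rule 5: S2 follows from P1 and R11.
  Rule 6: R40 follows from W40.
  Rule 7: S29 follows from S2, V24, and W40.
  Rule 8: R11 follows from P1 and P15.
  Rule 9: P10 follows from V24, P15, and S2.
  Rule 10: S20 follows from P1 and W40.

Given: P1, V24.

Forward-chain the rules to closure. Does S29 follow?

S29 would need S2, V24, and W40 (Rule 7), but W40 is never established.

No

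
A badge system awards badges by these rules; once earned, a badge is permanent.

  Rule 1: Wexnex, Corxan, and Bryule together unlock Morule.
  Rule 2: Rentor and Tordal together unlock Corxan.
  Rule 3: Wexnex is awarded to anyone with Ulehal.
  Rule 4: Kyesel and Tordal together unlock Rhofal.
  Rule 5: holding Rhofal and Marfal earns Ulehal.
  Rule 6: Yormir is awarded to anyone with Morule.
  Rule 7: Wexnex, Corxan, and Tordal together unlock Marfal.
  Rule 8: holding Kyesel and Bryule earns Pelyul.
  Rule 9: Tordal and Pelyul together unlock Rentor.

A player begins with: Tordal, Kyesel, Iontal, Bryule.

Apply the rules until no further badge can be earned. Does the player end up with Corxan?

Yes

With Kyesel and Bryule, Pelyul is earned (Rule 8).
With Tordal and Pelyul, Rentor is earned (Rule 9).
With Rentor and Tordal, Corxan is earned (Rule 2).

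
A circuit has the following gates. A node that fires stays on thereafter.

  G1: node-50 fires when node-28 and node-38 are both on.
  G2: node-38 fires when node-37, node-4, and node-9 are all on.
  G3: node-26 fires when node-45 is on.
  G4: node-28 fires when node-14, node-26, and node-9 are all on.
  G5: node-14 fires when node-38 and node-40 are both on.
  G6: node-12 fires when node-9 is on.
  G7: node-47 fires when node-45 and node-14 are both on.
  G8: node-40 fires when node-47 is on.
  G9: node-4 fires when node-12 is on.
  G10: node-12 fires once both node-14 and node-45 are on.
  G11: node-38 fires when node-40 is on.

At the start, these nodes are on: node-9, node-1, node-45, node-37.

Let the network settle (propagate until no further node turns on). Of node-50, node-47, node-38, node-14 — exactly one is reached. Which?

node-38

G6: node-9 on → node-12 on.
node-12 is on, so node-4 fires (G9).
node-37, node-4, and node-9 are on, so node-38 fires (G2).
node-50 would need node-28 and node-38 (G1), but node-28 never turns on. node-14 would need node-38 and node-40 (G5), but node-40 never turns on. node-47 would need node-45 and node-14 (G7), but node-14 never turns on.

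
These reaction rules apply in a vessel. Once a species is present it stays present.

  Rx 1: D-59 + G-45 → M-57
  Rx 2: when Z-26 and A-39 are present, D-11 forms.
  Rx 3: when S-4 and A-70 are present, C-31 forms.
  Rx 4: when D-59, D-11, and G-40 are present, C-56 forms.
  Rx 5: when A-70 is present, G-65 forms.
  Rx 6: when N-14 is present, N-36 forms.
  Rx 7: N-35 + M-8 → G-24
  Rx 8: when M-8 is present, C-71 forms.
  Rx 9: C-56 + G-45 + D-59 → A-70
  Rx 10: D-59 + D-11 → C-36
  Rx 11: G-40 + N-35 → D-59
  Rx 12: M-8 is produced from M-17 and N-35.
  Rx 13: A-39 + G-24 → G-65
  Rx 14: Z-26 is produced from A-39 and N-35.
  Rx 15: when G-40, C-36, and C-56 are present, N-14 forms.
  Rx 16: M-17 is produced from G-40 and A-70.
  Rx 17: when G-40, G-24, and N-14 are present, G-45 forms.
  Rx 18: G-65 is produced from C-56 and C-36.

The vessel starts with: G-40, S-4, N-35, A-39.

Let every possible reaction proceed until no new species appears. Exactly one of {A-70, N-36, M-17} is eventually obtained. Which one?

N-36

A-39 and N-35 present → Z-26 forms (Rx 14).
G-40 and N-35 present → D-59 forms (Rx 11).
Z-26 and A-39 present → D-11 forms (Rx 2).
D-59 and D-11 present → C-36 forms (Rx 10).
D-59, D-11, and G-40 present → C-56 forms (Rx 4).
G-40, C-36, and C-56 present → N-14 forms (Rx 15).
N-14 present → N-36 forms (Rx 6).
A-70 would need C-56, G-45, and D-59 (Rx 9), but G-45 never forms. M-17 would need G-40 and A-70 (Rx 16), but A-70 never forms.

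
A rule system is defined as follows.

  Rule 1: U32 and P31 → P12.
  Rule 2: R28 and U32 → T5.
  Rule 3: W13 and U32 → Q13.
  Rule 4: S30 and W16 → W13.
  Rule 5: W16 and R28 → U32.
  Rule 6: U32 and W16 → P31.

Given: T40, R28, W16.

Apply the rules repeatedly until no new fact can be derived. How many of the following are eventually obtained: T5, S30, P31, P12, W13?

3

W16 and R28 hold, so U32 follows (Rule 5).
From R28 and U32, Rule 2 gives T5.
From U32 and W16, Rule 6 gives P31.
From U32 and P31, Rule 1 gives P12.
T5: reached.
No rule produces S30, and it is not given.
P31: reached.
P12: reached.
W13 would need S30 and W16 (Rule 4), but S30 is never established.
Reached: T5, P31, and P12 — 3 of the 5.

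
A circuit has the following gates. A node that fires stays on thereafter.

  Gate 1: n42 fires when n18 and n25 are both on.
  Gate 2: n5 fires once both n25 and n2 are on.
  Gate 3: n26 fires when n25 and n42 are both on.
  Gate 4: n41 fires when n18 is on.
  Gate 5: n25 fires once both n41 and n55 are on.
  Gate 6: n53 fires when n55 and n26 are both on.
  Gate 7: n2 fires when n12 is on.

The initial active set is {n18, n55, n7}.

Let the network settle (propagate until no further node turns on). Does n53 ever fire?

Yes

n18 is on, so n41 fires (Gate 4).
Gate 5: n41 and n55 on → n25 on.
Gate 1: n18 and n25 on → n42 on.
Gate 3: n25 and n42 on → n26 on.
Gate 6: n55 and n26 on → n53 on.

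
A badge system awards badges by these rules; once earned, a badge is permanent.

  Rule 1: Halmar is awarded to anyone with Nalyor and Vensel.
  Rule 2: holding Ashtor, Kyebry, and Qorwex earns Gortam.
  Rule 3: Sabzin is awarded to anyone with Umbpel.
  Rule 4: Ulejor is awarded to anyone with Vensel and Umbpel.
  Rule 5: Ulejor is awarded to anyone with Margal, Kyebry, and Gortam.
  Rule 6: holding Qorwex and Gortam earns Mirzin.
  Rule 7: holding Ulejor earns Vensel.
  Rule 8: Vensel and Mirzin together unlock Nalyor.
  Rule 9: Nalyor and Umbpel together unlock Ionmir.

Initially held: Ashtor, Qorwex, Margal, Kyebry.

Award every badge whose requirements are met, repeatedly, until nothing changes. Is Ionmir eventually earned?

Ionmir would need Nalyor and Umbpel (Rule 9), but Umbpel is never earned.

No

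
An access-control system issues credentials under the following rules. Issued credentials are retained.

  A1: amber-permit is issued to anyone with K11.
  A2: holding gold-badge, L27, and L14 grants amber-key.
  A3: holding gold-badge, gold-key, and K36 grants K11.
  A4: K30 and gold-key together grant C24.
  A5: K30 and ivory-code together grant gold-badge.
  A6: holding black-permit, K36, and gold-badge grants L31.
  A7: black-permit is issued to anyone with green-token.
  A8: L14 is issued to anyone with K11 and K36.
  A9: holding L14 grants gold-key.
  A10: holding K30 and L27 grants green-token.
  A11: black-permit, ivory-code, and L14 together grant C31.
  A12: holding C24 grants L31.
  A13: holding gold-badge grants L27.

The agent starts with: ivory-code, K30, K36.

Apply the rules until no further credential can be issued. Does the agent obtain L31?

Holding K30 and ivory-code grants gold-badge (A5).
Holding gold-badge grants L27 (A13).
Holding K30 and L27 grants green-token (A10).
Holding green-token grants black-permit (A7).
Holding black-permit, K36, and gold-badge grants L31 (A6).

Yes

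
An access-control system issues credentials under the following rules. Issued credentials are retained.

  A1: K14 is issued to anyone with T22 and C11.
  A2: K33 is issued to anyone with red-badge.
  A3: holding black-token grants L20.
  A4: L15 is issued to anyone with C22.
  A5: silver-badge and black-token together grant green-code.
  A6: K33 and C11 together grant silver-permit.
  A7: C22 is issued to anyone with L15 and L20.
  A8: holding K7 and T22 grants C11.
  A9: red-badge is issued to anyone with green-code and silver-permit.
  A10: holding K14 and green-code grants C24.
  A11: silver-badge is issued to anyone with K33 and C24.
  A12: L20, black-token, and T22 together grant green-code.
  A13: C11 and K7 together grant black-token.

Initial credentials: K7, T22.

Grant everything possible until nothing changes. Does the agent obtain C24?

Yes

Holding K7 and T22 grants C11 (A8).
Holding C11 and K7 grants black-token (A13).
Holding T22 and C11 grants K14 (A1).
Holding black-token grants L20 (A3).
Holding L20, black-token, and T22 grants green-code (A12).
Holding K14 and green-code grants C24 (A10).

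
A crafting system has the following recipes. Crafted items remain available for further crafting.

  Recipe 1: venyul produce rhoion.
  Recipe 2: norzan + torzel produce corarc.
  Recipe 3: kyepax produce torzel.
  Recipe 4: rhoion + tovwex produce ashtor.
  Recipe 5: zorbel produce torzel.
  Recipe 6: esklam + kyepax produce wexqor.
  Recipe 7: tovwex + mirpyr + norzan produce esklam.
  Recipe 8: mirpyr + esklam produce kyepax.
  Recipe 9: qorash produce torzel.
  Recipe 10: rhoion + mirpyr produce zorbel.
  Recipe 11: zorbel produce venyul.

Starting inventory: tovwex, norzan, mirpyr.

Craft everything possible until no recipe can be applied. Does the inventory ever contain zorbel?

zorbel would need rhoion and mirpyr (Recipe 10), but rhoion is never obtained.

No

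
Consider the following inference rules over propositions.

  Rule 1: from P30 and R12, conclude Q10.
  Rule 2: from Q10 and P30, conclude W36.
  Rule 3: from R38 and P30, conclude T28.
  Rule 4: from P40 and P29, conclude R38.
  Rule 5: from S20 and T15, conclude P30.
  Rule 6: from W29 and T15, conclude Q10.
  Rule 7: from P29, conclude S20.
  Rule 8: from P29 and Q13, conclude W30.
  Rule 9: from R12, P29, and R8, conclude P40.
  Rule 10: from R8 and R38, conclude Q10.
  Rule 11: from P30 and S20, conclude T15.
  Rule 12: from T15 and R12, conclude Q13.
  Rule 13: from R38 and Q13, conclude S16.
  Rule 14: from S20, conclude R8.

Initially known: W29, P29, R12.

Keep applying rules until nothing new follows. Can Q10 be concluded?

Yes

P29 holds, so S20 follows (Rule 7).
From S20, Rule 14 gives R8.
R12, P29, and R8 hold, so P40 follows (Rule 9).
From P40 and P29, Rule 4 gives R38.
R8 and R38 hold, so Q10 follows (Rule 10).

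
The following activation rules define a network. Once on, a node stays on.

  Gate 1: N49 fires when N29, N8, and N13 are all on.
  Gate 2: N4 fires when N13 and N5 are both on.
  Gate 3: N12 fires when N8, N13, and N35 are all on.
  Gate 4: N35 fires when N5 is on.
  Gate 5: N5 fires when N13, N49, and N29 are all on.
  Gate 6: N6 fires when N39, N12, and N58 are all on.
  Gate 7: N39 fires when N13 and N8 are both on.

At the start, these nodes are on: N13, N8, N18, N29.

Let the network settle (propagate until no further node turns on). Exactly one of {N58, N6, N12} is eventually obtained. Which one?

N29, N8, and N13 are on, so N49 fires (Gate 1).
Gate 5: N13, N49, and N29 on → N5 on.
Gate 4: N5 on → N35 on.
N8, N13, and N35 are on, so N12 fires (Gate 3).
No rule produces N58, and it is not given. N6 would need N39, N12, and N58 (Gate 6), but N58 never turns on.

N12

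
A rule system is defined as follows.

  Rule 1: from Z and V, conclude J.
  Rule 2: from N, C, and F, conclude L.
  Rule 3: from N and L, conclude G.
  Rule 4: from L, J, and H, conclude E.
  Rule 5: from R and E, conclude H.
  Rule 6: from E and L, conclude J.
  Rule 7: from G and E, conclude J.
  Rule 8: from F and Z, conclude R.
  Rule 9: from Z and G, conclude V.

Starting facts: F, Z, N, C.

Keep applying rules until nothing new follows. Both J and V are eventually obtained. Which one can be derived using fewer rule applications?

V

V: N, C, and F hold, so L follows (Rule 2). From N and L, Rule 3 gives G. Z and G hold, so V follows (Rule 9). [3 rule applications]
J: N, C, and F hold, so L follows (Rule 2). From N and L, Rule 3 gives G. Z and G hold, so V follows (Rule 9). From Z and V, Rule 1 gives J. [4 rule applications]
V needs fewer.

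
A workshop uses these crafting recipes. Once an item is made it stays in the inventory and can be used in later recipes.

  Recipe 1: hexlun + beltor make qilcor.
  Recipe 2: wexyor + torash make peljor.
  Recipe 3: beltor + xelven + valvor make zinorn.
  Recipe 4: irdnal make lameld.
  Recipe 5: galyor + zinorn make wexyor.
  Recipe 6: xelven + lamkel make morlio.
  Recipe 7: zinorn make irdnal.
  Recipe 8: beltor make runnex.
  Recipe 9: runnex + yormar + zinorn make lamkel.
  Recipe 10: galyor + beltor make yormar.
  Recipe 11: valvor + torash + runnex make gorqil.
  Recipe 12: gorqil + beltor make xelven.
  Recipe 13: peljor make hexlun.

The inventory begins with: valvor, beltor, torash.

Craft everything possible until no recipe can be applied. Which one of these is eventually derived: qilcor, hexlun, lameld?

lameld

beltor → runnex (Recipe 8).
valvor + torash + runnex → gorqil (Recipe 11).
Using Recipe 12, gorqil and beltor make xelven.
Using Recipe 3, beltor, xelven, and valvor make zinorn.
zinorn → irdnal (Recipe 7).
irdnal → lameld (Recipe 4).
qilcor would need hexlun and beltor (Recipe 1), but hexlun is never obtained. hexlun would need peljor (Recipe 13), but peljor is never obtained.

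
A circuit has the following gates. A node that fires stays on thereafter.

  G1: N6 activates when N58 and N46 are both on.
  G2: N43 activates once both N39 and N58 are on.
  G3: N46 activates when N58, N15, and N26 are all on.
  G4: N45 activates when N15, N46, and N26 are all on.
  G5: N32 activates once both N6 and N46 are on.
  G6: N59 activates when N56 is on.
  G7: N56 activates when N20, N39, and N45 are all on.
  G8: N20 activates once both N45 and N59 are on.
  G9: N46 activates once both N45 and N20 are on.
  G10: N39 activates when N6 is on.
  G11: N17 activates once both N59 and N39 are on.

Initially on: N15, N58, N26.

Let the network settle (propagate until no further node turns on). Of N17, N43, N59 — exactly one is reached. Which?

N58, N15, and N26 are on, so N46 activates (G3).
N58 and N46 are on, so N6 activates (G1).
G10: N6 on → N39 on.
N39 and N58 are on, so N43 activates (G2).
N59 would need N56 (G6), but N56 never turns on. N17 would need N59 and N39 (G11), but N59 never turns on.

N43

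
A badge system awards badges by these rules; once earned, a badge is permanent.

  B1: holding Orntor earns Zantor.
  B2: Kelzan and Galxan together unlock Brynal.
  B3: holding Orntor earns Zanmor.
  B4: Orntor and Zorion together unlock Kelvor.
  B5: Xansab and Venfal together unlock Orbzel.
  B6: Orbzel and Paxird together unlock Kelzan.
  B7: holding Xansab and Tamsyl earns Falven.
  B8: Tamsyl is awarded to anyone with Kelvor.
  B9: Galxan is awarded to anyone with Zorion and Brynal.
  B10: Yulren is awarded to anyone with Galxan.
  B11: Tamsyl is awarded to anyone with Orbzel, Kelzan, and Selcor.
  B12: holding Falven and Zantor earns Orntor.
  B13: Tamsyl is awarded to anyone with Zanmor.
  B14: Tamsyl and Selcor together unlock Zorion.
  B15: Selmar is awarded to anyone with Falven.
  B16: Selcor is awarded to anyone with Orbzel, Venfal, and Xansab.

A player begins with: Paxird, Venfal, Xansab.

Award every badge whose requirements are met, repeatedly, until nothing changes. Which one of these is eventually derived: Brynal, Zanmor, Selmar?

Selmar

With Xansab and Venfal, Orbzel is earned (B5).
With Orbzel, Venfal, and Xansab, Selcor is earned (B16).
With Orbzel and Paxird, Kelzan is earned (B6).
With Orbzel, Kelzan, and Selcor, Tamsyl is earned (B11).
With Xansab and Tamsyl, Falven is earned (B7).
With Falven, Selmar is earned (B15).
Brynal would need Kelzan and Galxan (B2), but Galxan is never earned. Zanmor would need Orntor (B3), but Orntor is never earned.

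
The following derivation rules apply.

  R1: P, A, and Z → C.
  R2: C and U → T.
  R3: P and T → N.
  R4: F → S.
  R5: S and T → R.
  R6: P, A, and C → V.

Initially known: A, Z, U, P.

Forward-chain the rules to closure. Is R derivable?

No

R would need S and T (R5), but S is never established.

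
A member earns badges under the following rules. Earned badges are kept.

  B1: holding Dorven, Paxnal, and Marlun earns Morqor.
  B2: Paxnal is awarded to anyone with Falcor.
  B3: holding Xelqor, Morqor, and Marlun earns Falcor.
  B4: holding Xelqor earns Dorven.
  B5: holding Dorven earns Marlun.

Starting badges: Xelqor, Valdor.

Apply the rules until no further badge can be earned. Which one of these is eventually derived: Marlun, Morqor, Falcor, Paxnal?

With Xelqor, Dorven is earned (B4).
With Dorven, Marlun is earned (B5).
Falcor would need Xelqor, Morqor, and Marlun (B3), but Morqor is never earned. Paxnal would need Falcor (B2), but Falcor is never earned. Morqor would need Dorven, Paxnal, and Marlun (B1), but Paxnal is never earned.

Marlun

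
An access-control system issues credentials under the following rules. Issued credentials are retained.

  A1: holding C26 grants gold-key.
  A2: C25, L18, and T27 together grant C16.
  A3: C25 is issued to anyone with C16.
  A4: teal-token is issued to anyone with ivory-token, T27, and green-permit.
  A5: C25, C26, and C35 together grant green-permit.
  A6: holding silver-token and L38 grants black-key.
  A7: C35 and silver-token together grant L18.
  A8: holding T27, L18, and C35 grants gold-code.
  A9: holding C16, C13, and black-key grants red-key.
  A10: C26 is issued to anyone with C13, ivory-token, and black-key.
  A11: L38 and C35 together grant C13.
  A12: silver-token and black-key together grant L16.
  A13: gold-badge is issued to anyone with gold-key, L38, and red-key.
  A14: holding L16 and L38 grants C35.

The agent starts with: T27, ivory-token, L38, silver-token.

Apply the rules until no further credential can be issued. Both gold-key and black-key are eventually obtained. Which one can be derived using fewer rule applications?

black-key

black-key: Holding silver-token and L38 grants black-key (A6). [1 rule application]
gold-key: Holding silver-token and L38 grants black-key (A6). Holding silver-token and black-key grants L16 (A12). Holding L16 and L38 grants C35 (A14). Holding L38 and C35 grants C13 (A11). Holding C13, ivory-token, and black-key grants C26 (A10). Holding C26 grants gold-key (A1). [6 rule applications]
black-key needs fewer.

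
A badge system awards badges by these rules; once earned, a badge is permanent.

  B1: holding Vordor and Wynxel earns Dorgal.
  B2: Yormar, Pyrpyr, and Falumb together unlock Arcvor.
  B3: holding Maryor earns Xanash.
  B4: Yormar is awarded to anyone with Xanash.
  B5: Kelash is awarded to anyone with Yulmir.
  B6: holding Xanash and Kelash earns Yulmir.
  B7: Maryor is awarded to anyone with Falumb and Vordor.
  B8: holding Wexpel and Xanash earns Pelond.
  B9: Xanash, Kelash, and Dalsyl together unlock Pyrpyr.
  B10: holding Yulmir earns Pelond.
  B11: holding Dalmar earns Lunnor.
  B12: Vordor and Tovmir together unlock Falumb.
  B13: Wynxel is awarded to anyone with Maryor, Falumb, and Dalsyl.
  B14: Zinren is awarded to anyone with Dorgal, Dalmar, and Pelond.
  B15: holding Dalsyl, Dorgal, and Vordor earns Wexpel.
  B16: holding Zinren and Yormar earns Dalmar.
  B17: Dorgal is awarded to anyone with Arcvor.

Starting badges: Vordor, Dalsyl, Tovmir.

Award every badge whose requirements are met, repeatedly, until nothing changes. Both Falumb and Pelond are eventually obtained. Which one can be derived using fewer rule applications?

Falumb

Falumb: With Vordor and Tovmir, Falumb is earned (B12). [1 rule application]
Pelond: With Vordor and Tovmir, Falumb is earned (B12). With Falumb and Vordor, Maryor is earned (B7). With Maryor, Falumb, and Dalsyl, Wynxel is earned (B13). With Maryor, Xanash is earned (B3). With Vordor and Wynxel, Dorgal is earned (B1). With Dalsyl, Dorgal, and Vordor, Wexpel is earned (B15). With Wexpel and Xanash, Pelond is earned (B8). [7 rule applications]
Falumb needs fewer.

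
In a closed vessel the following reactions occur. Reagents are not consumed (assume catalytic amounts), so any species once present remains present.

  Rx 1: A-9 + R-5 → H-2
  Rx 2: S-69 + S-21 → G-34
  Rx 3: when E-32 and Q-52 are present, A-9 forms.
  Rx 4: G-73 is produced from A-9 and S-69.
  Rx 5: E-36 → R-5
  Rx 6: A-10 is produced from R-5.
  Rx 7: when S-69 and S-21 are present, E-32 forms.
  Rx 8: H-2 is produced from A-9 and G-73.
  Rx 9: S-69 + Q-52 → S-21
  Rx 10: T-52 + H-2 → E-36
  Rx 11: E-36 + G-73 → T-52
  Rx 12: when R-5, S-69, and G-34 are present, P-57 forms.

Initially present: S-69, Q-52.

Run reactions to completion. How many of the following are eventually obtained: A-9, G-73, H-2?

S-69 and Q-52 present → S-21 forms (Rx 9).
S-69 and S-21 present → E-32 forms (Rx 7).
E-32 and Q-52 present → A-9 forms (Rx 3).
A-9 and S-69 present → G-73 forms (Rx 4).
A-9 and G-73 present → H-2 forms (Rx 8).
A-9: reached.
G-73: reached.
H-2: reached.
All 3 are reached.

3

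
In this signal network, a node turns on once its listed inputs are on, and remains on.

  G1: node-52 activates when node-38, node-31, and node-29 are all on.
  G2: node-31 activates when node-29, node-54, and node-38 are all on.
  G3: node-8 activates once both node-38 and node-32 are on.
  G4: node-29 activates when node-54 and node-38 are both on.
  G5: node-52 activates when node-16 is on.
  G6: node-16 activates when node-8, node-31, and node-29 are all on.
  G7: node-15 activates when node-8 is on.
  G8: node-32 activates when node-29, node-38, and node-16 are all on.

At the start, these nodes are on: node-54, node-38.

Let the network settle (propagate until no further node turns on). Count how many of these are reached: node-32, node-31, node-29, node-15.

G4: node-54 and node-38 on → node-29 on.
node-29, node-54, and node-38 are on, so node-31 activates (G2).
node-32 would need node-29, node-38, and node-16 (G8), but node-16 never turns on.
node-31: reached.
node-29: reached.
node-15 would need node-8 (G7), but node-8 never turns on.
Reached: node-31 and node-29 — 2 of the 4.

2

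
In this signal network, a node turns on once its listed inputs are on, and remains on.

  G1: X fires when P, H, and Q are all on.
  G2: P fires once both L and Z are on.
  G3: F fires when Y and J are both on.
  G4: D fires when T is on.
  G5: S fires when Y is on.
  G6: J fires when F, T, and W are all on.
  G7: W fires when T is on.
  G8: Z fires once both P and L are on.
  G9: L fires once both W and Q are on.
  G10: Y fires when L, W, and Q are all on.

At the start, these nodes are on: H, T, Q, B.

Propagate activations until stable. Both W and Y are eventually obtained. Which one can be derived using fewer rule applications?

W: T is on, so W fires (G7). [1 rule application]
Y: G7: T on → W on. W and Q are on, so L fires (G9). G10: L, W, and Q on → Y on. [3 rule applications]
W needs fewer.

W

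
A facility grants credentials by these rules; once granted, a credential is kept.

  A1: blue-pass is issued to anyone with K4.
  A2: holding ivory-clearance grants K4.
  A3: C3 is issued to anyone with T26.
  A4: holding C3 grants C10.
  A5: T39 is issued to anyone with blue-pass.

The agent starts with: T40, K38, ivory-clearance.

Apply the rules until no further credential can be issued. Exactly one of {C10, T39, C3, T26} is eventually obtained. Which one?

T39

Holding ivory-clearance grants K4 (A2).
Holding K4 grants blue-pass (A1).
Holding blue-pass grants T39 (A5).
C3 would need T26 (A3), but T26 is never granted. C10 would need C3 (A4), but C3 is never granted. No rule produces T26, and it is not given.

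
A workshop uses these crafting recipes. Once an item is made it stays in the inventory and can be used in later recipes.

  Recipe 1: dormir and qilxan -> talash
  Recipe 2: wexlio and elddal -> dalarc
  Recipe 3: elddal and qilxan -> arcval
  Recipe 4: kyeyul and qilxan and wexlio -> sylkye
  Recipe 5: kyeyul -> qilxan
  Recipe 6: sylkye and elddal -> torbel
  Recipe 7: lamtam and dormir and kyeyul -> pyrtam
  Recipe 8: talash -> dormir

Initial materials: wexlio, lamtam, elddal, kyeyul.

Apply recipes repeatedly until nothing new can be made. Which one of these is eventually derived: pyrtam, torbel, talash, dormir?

torbel

Using Recipe 5, kyeyul makes qilxan.
kyeyul and qilxan and wexlio -> sylkye (Recipe 4).
sylkye and elddal -> torbel (Recipe 6).
pyrtam would need lamtam, dormir, and kyeyul (Recipe 7), but dormir is never obtained. talash would need dormir and qilxan (Recipe 1), but dormir is never obtained. dormir would need talash (Recipe 8), but talash is never obtained.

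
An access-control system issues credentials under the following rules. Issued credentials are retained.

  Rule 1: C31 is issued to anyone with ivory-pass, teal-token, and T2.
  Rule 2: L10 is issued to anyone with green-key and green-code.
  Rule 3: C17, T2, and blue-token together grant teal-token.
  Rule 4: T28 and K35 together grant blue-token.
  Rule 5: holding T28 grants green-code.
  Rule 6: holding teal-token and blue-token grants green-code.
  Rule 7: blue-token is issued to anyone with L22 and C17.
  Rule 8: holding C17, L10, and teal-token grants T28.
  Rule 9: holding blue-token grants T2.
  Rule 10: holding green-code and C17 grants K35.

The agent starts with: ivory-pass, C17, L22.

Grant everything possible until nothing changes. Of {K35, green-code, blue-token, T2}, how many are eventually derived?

4

Holding L22 and C17 grants blue-token (Rule 7).
Holding blue-token grants T2 (Rule 9).
Holding C17, T2, and blue-token grants teal-token (Rule 3).
Holding teal-token and blue-token grants green-code (Rule 6).
Holding green-code and C17 grants K35 (Rule 10).
K35: reached.
green-code: reached.
blue-token: reached.
T2: reached.
All 4 are reached.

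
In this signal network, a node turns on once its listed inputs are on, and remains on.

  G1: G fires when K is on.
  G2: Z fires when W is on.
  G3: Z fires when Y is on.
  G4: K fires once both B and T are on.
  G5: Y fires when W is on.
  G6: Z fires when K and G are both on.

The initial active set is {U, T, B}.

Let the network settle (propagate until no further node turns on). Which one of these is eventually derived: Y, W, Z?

B and T are on, so K fires (G4).
K is on, so G fires (G1).
G6: K and G on → Z on.
No rule produces W, and it is not given. Y would need W (G5), but W never turns on.

Z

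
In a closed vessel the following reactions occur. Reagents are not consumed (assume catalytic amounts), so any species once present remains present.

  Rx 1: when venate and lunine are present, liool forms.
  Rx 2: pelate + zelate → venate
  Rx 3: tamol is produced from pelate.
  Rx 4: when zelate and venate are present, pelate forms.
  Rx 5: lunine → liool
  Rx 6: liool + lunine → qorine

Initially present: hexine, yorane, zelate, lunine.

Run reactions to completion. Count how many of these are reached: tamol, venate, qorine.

1

lunine present → liool forms (Rx 5).
liool and lunine present → qorine forms (Rx 6).
tamol would need pelate (Rx 3), but pelate never forms.
venate would need pelate and zelate (Rx 2), but pelate never forms.
qorine: reached.
Reached: qorine — 1 of the 3.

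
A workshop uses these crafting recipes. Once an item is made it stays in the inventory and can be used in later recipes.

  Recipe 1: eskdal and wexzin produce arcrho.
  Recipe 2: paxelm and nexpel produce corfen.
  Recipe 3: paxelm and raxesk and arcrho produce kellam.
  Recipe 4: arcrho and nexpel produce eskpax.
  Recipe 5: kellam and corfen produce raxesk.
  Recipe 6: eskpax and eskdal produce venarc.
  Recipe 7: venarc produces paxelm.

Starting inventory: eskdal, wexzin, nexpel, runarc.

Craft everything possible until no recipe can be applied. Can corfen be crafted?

eskdal and wexzin → arcrho (Recipe 1).
Using Recipe 4, arcrho and nexpel make eskpax.
eskpax and eskdal → venarc (Recipe 6).
venarc → paxelm (Recipe 7).
paxelm and nexpel → corfen (Recipe 2).

Yes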